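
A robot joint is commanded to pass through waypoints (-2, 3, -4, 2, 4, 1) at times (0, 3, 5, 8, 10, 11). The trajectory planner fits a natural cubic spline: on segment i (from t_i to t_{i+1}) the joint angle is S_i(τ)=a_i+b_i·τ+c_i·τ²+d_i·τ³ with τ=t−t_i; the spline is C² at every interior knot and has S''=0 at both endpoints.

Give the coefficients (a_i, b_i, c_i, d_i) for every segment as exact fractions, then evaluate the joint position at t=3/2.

Δ: Δ0=5/3, Δ1=-7/2, Δ2=2, Δ3=1, Δ4=-3
row 1: diag=10, rhs=-31; c'=1/5, d'=-31/10
row 2: denom=10−2·1/5=48/5; d'=(33−2·-31/10)/(48/5)=49/12
row 3: denom=10−3·5/16=145/16; d'=(-6−3·49/12)/(145/16)=-292/145
row 4: denom=6−2·32/145=806/145; d'=(-24−2·-292/145)/(806/145)=-1448/403
back: M4=-1448/403
back: M3=-292/145−32/145·-1448/403=-492/403
back: M2=49/12−5/16·-492/403=5398/1209
back: M1=-31/10−1/5·5398/1209=-9655/2418
M: M0=0, M1=-9655/2418, M2=5398/1209, M3=-492/403, M4=-1448/403, M5=0
seg 0: a=-2, c=M0/2=0, d=(M1−M0)/(6·3)=-9655/43524, b=Δ0−h0·(2M0+M1)/6=5905/1612
seg 1: a=3, c=M1/2=-9655/4836, d=(M2−M1)/(6·2)=6817/9672, b=Δ1−h1·(2M1+M2)/6=-1875/806
seg 2: a=-4, c=M2/2=2699/1209, d=(M3−M2)/(6·3)=-3437/10881, b=Δ2−h2·(2M2+M3)/6=-2242/1209
seg 3: a=2, c=M3/2=-246/403, d=(M4−M3)/(6·2)=-239/1209, b=Δ3−h3·(2M3+M4)/6=3641/1209
seg 4: a=4, c=M4/2=-724/403, d=(M5−M4)/(6·1)=724/1209, b=Δ4−h4·(2M4+M5)/6=-2179/1209
t_q=3/2 → seg 0, τ=3/2; S=-2+5905/1612·τ+0·τ²+-9655/43524·τ³=35413/12896

  seg 0: a=-2 b=5905/1612 c=0 d=-9655/43524
  seg 1: a=3 b=-1875/806 c=-9655/4836 d=6817/9672
  seg 2: a=-4 b=-2242/1209 c=2699/1209 d=-3437/10881
  seg 3: a=2 b=3641/1209 c=-246/403 d=-239/1209
  seg 4: a=4 b=-2179/1209 c=-724/403 d=724/1209
S(3/2) = 35413/12896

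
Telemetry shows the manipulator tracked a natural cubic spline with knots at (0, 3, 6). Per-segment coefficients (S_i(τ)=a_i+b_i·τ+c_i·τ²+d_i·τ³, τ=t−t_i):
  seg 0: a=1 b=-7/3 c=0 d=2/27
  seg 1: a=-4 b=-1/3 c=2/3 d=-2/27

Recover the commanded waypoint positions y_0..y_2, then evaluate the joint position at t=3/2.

y_0=1 y_1=-4 y_2=-1
S(3/2) = -9/4

y_0 = S_0(0) = a_0 = 1
y_1 = S_1(0) = a_1 = -4
y_2 = S_1(3) = -1
t_q=3/2 is in segment 0 (τ=3/2); S_0(τ)=-9/4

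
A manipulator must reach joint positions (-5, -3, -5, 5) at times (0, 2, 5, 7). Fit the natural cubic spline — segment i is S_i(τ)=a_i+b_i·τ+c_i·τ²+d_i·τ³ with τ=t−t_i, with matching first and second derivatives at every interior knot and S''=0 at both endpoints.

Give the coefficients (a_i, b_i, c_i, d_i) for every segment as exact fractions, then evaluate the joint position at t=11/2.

Δ: Δ0=1, Δ1=-2/3, Δ2=5
row 1: diag=10, rhs=-10; c'=3/10, d'=-1
row 2: denom=10−3·3/10=91/10; d'=(34−3·-1)/(91/10)=370/91
back: M2=370/91
back: M1=-1−3/10·370/91=-202/91
M: M0=0, M1=-202/91, M2=370/91, M3=0
seg 0: a=-5, c=M0/2=0, d=(M1−M0)/(6·2)=-101/546, b=Δ0−h0·(2M0+M1)/6=475/273
seg 1: a=-3, c=M1/2=-101/91, d=(M2−M1)/(6·3)=22/63, b=Δ1−h1·(2M1+M2)/6=-131/273
seg 2: a=-5, c=M2/2=185/91, d=(M3−M2)/(6·2)=-185/546, b=Δ2−h2·(2M2+M3)/6=625/273
t_q=11/2 → seg 2, τ=1/2; S=-5+625/273·τ+185/91·τ²+-185/546·τ³=-705/208

  seg 0: a=-5 b=475/273 c=0 d=-101/546
  seg 1: a=-3 b=-131/273 c=-101/91 d=22/63
  seg 2: a=-5 b=625/273 c=185/91 d=-185/546
S(11/2) = -705/208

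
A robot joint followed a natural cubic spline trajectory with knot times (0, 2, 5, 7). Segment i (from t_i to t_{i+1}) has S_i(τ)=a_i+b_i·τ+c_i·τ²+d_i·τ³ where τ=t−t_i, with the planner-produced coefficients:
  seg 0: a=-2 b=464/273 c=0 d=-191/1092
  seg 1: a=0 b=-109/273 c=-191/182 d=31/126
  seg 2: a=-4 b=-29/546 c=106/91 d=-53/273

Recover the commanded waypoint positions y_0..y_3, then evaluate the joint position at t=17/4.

y_0=-2 y_1=0 y_2=-4 y_3=-1
S(17/4) = -39705/11648

y_0 = S_0(0) = a_0 = -2
y_1 = S_1(0) = a_1 = 0
y_2 = S_2(0) = a_2 = -4
y_3 = S_2(2) = -1
t_q=17/4 is in segment 1 (τ=9/4); S_1(τ)=-39705/11648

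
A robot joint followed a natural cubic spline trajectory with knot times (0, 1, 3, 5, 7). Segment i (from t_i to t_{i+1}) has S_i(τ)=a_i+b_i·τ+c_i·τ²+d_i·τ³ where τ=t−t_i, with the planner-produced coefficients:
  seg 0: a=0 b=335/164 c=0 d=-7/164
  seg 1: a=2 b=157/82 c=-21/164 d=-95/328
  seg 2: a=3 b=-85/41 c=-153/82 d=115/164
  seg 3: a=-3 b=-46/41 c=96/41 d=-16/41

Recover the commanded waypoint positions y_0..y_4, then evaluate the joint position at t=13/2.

y_0=0 y_1=2 y_2=3 y_3=-3 y_4=1
S(13/2) = -30/41

y_0 = S_0(0) = a_0 = 0
y_1 = S_1(0) = a_1 = 2
y_2 = S_2(0) = a_2 = 3
y_3 = S_3(0) = a_3 = -3
y_4 = S_3(2) = 1
t_q=13/2 is in segment 3 (τ=3/2); S_3(τ)=-30/41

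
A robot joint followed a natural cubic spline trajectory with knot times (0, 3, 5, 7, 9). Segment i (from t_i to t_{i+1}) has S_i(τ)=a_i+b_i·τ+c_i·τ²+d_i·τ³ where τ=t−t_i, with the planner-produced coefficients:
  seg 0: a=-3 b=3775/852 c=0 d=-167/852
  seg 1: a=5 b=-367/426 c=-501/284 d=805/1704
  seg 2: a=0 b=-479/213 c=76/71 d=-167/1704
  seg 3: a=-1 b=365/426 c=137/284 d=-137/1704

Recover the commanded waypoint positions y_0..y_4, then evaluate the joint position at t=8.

y_0 = S_0(0) = a_0 = -3
y_1 = S_1(0) = a_1 = 5
y_2 = S_2(0) = a_2 = 0
y_3 = S_3(0) = a_3 = -1
y_4 = S_3(2) = 2
t_q=8 is in segment 3 (τ=1); S_3(τ)=147/568

y_0=-3 y_1=5 y_2=0 y_3=-1 y_4=2
S(8) = 147/568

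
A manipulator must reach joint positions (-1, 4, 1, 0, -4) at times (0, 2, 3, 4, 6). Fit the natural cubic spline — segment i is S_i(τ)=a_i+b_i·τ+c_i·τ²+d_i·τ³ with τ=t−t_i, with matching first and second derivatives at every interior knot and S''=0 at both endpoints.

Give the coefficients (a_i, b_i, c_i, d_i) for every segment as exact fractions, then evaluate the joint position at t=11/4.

  seg 0: a=-1 b=203/44 c=0 d=-93/176
  seg 1: a=4 b=-19/11 c=-279/88 d=167/88
  seg 2: a=1 b=-19/8 c=111/44 d=-101/88
  seg 3: a=0 b=-17/22 c=-81/88 d=27/176
S(11/4) = 9697/5632

Δ: Δ0=5/2, Δ1=-3, Δ2=-1, Δ3=-2
row 1: diag=6, rhs=-33; c'=1/6, d'=-11/2
row 2: denom=4−1·1/6=23/6; d'=(12−1·-11/2)/(23/6)=105/23
row 3: denom=6−1·6/23=132/23; d'=(-6−1·105/23)/(132/23)=-81/44
back: M3=-81/44
back: M2=105/23−6/23·-81/44=111/22
back: M1=-11/2−1/6·111/22=-279/44
M: M0=0, M1=-279/44, M2=111/22, M3=-81/44, M4=0
seg 0: a=-1, c=M0/2=0, d=(M1−M0)/(6·2)=-93/176, b=Δ0−h0·(2M0+M1)/6=203/44
seg 1: a=4, c=M1/2=-279/88, d=(M2−M1)/(6·1)=167/88, b=Δ1−h1·(2M1+M2)/6=-19/11
seg 2: a=1, c=M2/2=111/44, d=(M3−M2)/(6·1)=-101/88, b=Δ2−h2·(2M2+M3)/6=-19/8
seg 3: a=0, c=M3/2=-81/88, d=(M4−M3)/(6·2)=27/176, b=Δ3−h3·(2M3+M4)/6=-17/22
t_q=11/4 → seg 1, τ=3/4; S=4+-19/11·τ+-279/88·τ²+167/88·τ³=9697/5632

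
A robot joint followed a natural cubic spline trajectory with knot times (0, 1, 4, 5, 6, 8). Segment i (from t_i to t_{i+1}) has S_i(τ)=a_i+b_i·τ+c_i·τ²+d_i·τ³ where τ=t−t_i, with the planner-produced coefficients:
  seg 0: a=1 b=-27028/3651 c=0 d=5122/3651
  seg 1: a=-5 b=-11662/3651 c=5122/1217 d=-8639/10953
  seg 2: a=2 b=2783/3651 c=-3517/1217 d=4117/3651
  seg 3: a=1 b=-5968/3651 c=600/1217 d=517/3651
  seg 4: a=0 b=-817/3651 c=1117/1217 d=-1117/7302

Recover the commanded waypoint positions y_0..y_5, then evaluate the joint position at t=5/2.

y_0 = S_0(0) = a_0 = 1
y_1 = S_1(0) = a_1 = -5
y_2 = S_2(0) = a_2 = 2
y_3 = S_3(0) = a_3 = 1
y_4 = S_4(0) = a_4 = 0
y_5 = S_4(2) = 2
t_q=5/2 is in segment 1 (τ=3/2); S_1(τ)=-29049/9736

y_0=1 y_1=-5 y_2=2 y_3=1 y_4=0 y_5=2
S(5/2) = -29049/9736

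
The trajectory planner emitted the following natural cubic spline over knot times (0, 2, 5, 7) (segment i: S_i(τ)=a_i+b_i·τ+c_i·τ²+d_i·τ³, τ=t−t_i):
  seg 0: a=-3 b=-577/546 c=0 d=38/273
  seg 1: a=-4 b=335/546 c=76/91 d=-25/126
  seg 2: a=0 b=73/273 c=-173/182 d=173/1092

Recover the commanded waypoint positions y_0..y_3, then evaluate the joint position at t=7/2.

y_0 = S_0(0) = a_0 = -3
y_1 = S_1(0) = a_1 = -4
y_2 = S_2(0) = a_2 = 0
y_3 = S_2(2) = -2
t_q=7/2 is in segment 1 (τ=3/2); S_1(τ)=-389/208

y_0=-3 y_1=-4 y_2=0 y_3=-2
S(7/2) = -389/208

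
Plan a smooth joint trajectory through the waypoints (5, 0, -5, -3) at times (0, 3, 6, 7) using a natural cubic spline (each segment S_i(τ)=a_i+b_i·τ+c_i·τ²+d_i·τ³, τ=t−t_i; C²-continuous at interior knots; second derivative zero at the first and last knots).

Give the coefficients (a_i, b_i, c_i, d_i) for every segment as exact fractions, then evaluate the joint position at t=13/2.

  seg 0: a=5 b=-112/87 c=0 d=-11/261
  seg 1: a=0 b=-211/87 c=-11/29 d=55/261
  seg 2: a=-5 b=86/87 c=44/29 d=-44/87
S(13/2) = -243/58

Δ: Δ0=-5/3, Δ1=-5/3, Δ2=2
row 1: diag=12, rhs=0; c'=1/4, d'=0
row 2: denom=8−3·1/4=29/4; d'=(22−3·0)/(29/4)=88/29
back: M2=88/29
back: M1=0−1/4·88/29=-22/29
M: M0=0, M1=-22/29, M2=88/29, M3=0
seg 0: a=5, c=M0/2=0, d=(M1−M0)/(6·3)=-11/261, b=Δ0−h0·(2M0+M1)/6=-112/87
seg 1: a=0, c=M1/2=-11/29, d=(M2−M1)/(6·3)=55/261, b=Δ1−h1·(2M1+M2)/6=-211/87
seg 2: a=-5, c=M2/2=44/29, d=(M3−M2)/(6·1)=-44/87, b=Δ2−h2·(2M2+M3)/6=86/87
t_q=13/2 → seg 2, τ=1/2; S=-5+86/87·τ+44/29·τ²+-44/87·τ³=-243/58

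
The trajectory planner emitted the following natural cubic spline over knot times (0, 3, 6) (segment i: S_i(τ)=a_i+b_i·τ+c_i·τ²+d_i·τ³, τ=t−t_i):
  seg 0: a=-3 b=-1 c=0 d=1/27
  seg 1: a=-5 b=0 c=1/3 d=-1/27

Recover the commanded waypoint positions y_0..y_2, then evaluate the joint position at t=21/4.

y_0 = S_0(0) = a_0 = -3
y_1 = S_1(0) = a_1 = -5
y_2 = S_1(3) = -3
t_q=21/4 is in segment 1 (τ=9/4); S_1(τ)=-239/64

y_0=-3 y_1=-5 y_2=-3
S(21/4) = -239/64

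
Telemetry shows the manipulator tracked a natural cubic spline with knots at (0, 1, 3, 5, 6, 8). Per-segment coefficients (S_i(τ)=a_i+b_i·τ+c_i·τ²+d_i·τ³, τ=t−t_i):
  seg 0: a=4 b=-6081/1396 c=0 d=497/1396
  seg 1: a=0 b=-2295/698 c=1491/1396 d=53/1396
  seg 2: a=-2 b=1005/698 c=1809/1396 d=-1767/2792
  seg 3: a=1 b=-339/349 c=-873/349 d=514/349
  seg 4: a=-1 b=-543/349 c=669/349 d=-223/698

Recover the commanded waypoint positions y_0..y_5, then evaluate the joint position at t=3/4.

y_0=4 y_1=0 y_2=-2 y_3=1 y_4=-1 y_5=1
S(3/4) = 78907/89344

y_0 = S_0(0) = a_0 = 4
y_1 = S_1(0) = a_1 = 0
y_2 = S_2(0) = a_2 = -2
y_3 = S_3(0) = a_3 = 1
y_4 = S_4(0) = a_4 = -1
y_5 = S_4(2) = 1
t_q=3/4 is in segment 0 (τ=3/4); S_0(τ)=78907/89344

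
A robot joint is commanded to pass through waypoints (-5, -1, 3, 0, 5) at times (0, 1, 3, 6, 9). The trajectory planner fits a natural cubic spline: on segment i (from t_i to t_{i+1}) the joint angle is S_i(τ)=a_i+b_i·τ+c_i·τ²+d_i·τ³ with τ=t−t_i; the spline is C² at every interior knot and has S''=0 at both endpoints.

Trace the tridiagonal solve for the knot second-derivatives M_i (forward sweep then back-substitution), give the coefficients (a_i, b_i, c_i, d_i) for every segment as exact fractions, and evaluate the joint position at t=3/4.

Δ: Δ0=4, Δ1=2, Δ2=-1, Δ3=5/3
row 1: diag=6, rhs=-12; c'=1/3, d'=-2
row 2: denom=10−2·1/3=28/3; d'=(-18−2·-2)/(28/3)=-3/2
row 3: denom=12−3·9/28=309/28; d'=(16−3·-3/2)/(309/28)=574/309
back: M3=574/309
back: M2=-3/2−9/28·574/309=-216/103
back: M1=-2−1/3·-216/103=-134/103
M: M0=0, M1=-134/103, M2=-216/103, M3=574/309, M4=0
seg 0: a=-5, c=M0/2=0, d=(M1−M0)/(6·1)=-67/309, b=Δ0−h0·(2M0+M1)/6=1303/309
seg 1: a=-1, c=M1/2=-67/103, d=(M2−M1)/(6·2)=-41/618, b=Δ1−h1·(2M1+M2)/6=1102/309
seg 2: a=3, c=M2/2=-108/103, d=(M3−M2)/(6·3)=611/2781, b=Δ2−h2·(2M2+M3)/6=52/309
seg 3: a=0, c=M3/2=287/309, d=(M4−M3)/(6·3)=-287/2781, b=Δ3−h3·(2M3+M4)/6=-59/309
t_q=3/4 → seg 0, τ=3/4; S=-5+1303/309·τ+0·τ²+-67/309·τ³=-12715/6592

  seg 0: a=-5 b=1303/309 c=0 d=-67/309
  seg 1: a=-1 b=1102/309 c=-67/103 d=-41/618
  seg 2: a=3 b=52/309 c=-108/103 d=611/2781
  seg 3: a=0 b=-59/309 c=287/309 d=-287/2781
S(3/4) = -12715/6592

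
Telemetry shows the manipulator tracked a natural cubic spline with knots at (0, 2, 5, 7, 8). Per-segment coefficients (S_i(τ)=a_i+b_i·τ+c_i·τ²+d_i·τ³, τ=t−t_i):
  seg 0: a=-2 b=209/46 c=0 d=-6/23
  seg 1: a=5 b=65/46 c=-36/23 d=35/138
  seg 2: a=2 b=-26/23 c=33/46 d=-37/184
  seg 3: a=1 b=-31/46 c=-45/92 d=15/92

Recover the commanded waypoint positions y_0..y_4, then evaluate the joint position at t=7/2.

y_0 = S_0(0) = a_0 = -2
y_1 = S_1(0) = a_1 = 5
y_2 = S_2(0) = a_2 = 2
y_3 = S_3(0) = a_3 = 1
y_4 = S_3(1) = 0
t_q=7/2 is in segment 1 (τ=3/2); S_1(τ)=1639/368

y_0=-2 y_1=5 y_2=2 y_3=1 y_4=0
S(7/2) = 1639/368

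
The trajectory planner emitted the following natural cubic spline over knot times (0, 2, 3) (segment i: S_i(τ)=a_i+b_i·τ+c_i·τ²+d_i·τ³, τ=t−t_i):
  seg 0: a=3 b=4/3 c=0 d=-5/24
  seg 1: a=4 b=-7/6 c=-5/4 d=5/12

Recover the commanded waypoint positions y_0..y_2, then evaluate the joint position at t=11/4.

y_0 = S_0(0) = a_0 = 3
y_1 = S_1(0) = a_1 = 4
y_2 = S_1(1) = 2
t_q=11/4 is in segment 1 (τ=3/4); S_1(τ)=665/256

y_0=3 y_1=4 y_2=2
S(11/4) = 665/256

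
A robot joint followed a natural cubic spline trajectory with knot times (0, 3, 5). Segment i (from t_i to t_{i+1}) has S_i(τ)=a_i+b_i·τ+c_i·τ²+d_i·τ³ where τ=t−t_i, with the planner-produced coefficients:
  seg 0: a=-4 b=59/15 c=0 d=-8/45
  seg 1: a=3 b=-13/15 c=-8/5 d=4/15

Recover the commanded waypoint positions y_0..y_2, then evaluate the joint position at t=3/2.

y_0=-4 y_1=3 y_2=-3
S(3/2) = 13/10

y_0 = S_0(0) = a_0 = -4
y_1 = S_1(0) = a_1 = 3
y_2 = S_1(2) = -3
t_q=3/2 is in segment 0 (τ=3/2); S_0(τ)=13/10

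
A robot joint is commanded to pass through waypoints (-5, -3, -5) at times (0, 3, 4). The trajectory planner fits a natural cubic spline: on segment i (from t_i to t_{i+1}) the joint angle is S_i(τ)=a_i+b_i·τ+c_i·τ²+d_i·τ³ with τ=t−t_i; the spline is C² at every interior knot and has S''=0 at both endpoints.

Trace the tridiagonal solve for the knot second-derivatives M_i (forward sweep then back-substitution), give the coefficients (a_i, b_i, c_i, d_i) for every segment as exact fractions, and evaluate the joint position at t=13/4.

Δ: Δ0=2/3, Δ1=-2
row 1: diag=8, rhs=-16; c'=1/8, d'=-2
back: M1=-2
M: M0=0, M1=-2, M2=0
seg 0: a=-5, c=M0/2=0, d=(M1−M0)/(6·3)=-1/9, b=Δ0−h0·(2M0+M1)/6=5/3
seg 1: a=-3, c=M1/2=-1, d=(M2−M1)/(6·1)=1/3, b=Δ1−h1·(2M1+M2)/6=-4/3
t_q=13/4 → seg 1, τ=1/4; S=-3+-4/3·τ+-1·τ²+1/3·τ³=-217/64

  seg 0: a=-5 b=5/3 c=0 d=-1/9
  seg 1: a=-3 b=-4/3 c=-1 d=1/3
S(13/4) = -217/64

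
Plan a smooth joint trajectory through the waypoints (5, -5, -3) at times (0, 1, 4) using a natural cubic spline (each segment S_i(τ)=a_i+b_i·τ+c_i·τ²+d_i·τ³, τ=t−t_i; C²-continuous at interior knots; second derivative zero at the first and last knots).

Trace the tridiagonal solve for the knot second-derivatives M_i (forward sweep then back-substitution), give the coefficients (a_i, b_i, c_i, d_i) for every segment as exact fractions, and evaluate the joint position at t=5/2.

Δ: Δ0=-10, Δ1=2/3
row 1: diag=8, rhs=64; c'=3/8, d'=8
back: M1=8
M: M0=0, M1=8, M2=0
seg 0: a=5, c=M0/2=0, d=(M1−M0)/(6·1)=4/3, b=Δ0−h0·(2M0+M1)/6=-34/3
seg 1: a=-5, c=M1/2=4, d=(M2−M1)/(6·3)=-4/9, b=Δ1−h1·(2M1+M2)/6=-22/3
t_q=5/2 → seg 1, τ=3/2; S=-5+-22/3·τ+4·τ²+-4/9·τ³=-17/2

  seg 0: a=5 b=-34/3 c=0 d=4/3
  seg 1: a=-5 b=-22/3 c=4 d=-4/9
S(5/2) = -17/2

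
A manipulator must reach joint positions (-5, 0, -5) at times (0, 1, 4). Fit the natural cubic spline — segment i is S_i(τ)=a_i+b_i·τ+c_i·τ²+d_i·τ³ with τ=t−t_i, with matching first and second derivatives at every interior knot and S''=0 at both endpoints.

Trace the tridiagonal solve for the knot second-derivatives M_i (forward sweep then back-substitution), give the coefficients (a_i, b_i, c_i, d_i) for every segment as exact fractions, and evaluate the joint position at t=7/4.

  seg 0: a=-5 b=35/6 c=0 d=-5/6
  seg 1: a=0 b=10/3 c=-5/2 d=5/18
S(7/4) = 155/128

Δ: Δ0=5, Δ1=-5/3
row 1: diag=8, rhs=-40; c'=3/8, d'=-5
back: M1=-5
M: M0=0, M1=-5, M2=0
seg 0: a=-5, c=M0/2=0, d=(M1−M0)/(6·1)=-5/6, b=Δ0−h0·(2M0+M1)/6=35/6
seg 1: a=0, c=M1/2=-5/2, d=(M2−M1)/(6·3)=5/18, b=Δ1−h1·(2M1+M2)/6=10/3
t_q=7/4 → seg 1, τ=3/4; S=0+10/3·τ+-5/2·τ²+5/18·τ³=155/128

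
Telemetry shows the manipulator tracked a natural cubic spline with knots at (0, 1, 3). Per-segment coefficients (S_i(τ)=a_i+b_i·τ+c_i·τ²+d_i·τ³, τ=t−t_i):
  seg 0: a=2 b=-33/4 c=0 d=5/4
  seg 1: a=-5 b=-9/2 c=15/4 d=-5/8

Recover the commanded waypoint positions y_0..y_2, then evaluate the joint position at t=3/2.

y_0=2 y_1=-5 y_2=-4
S(3/2) = -409/64

y_0 = S_0(0) = a_0 = 2
y_1 = S_1(0) = a_1 = -5
y_2 = S_1(2) = -4
t_q=3/2 is in segment 1 (τ=1/2); S_1(τ)=-409/64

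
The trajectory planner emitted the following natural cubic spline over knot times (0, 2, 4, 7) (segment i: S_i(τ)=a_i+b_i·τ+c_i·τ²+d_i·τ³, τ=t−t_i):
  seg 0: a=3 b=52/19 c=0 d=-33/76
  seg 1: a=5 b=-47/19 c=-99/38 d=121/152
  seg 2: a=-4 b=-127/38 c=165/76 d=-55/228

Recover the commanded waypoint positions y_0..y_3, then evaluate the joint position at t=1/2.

y_0=3 y_1=5 y_2=-4 y_3=-1
S(1/2) = 2623/608

y_0 = S_0(0) = a_0 = 3
y_1 = S_1(0) = a_1 = 5
y_2 = S_2(0) = a_2 = -4
y_3 = S_2(3) = -1
t_q=1/2 is in segment 0 (τ=1/2); S_0(τ)=2623/608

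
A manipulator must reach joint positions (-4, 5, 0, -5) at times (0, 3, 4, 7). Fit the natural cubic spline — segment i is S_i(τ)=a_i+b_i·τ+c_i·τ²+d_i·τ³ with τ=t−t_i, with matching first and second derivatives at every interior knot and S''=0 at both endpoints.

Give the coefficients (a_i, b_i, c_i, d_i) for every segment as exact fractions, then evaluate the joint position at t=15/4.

Δ: Δ0=3, Δ1=-5, Δ2=-5/3
row 1: diag=8, rhs=-48; c'=1/8, d'=-6
row 2: denom=8−1·1/8=63/8; d'=(20−1·-6)/(63/8)=208/63
back: M2=208/63
back: M1=-6−1/8·208/63=-404/63
M: M0=0, M1=-404/63, M2=208/63, M3=0
seg 0: a=-4, c=M0/2=0, d=(M1−M0)/(6·3)=-202/567, b=Δ0−h0·(2M0+M1)/6=391/63
seg 1: a=5, c=M1/2=-202/63, d=(M2−M1)/(6·1)=34/21, b=Δ1−h1·(2M1+M2)/6=-215/63
seg 2: a=0, c=M2/2=104/63, d=(M3−M2)/(6·3)=-104/567, b=Δ2−h2·(2M2+M3)/6=-313/63
t_q=15/4 → seg 1, τ=3/4; S=5+-215/63·τ+-202/63·τ²+34/21·τ³=887/672

  seg 0: a=-4 b=391/63 c=0 d=-202/567
  seg 1: a=5 b=-215/63 c=-202/63 d=34/21
  seg 2: a=0 b=-313/63 c=104/63 d=-104/567
S(15/4) = 887/672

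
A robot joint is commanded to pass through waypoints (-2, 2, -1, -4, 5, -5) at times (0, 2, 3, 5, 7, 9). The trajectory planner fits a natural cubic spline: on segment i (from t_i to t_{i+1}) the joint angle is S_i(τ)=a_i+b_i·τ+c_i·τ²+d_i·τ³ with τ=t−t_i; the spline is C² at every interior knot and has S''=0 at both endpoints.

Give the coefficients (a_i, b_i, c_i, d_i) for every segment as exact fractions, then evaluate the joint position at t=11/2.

Δ: Δ0=2, Δ1=-3, Δ2=-3/2, Δ3=9/2, Δ4=-5
row 1: diag=6, rhs=-30; c'=1/6, d'=-5
row 2: denom=6−1·1/6=35/6; d'=(9−1·-5)/(35/6)=12/5
row 3: denom=8−2·12/35=256/35; d'=(36−2·12/5)/(256/35)=273/64
row 4: denom=8−2·35/128=477/64; d'=(-57−2·273/64)/(477/64)=-466/53
back: M4=-466/53
back: M3=273/64−35/128·-466/53=707/106
back: M2=12/5−12/35·707/106=6/53
back: M1=-5−1/6·6/53=-266/53
M: M0=0, M1=-266/53, M2=6/53, M3=707/106, M4=-466/53, M5=0
seg 0: a=-2, c=M0/2=0, d=(M1−M0)/(6·2)=-133/318, b=Δ0−h0·(2M0+M1)/6=584/159
seg 1: a=2, c=M1/2=-133/53, d=(M2−M1)/(6·1)=136/159, b=Δ1−h1·(2M1+M2)/6=-214/159
seg 2: a=-1, c=M2/2=3/53, d=(M3−M2)/(6·2)=695/1272, b=Δ2−h2·(2M2+M3)/6=-604/159
seg 3: a=-4, c=M3/2=707/212, d=(M4−M3)/(6·2)=-1639/1272, b=Δ3−h3·(2M3+M4)/6=949/318
seg 4: a=5, c=M4/2=-233/53, d=(M5−M4)/(6·2)=233/318, b=Δ4−h4·(2M4+M5)/6=137/159
t_q=11/2 → seg 3, τ=1/2; S=-4+949/318·τ+707/212·τ²+-1639/1272·τ³=-6225/3392

  seg 0: a=-2 b=584/159 c=0 d=-133/318
  seg 1: a=2 b=-214/159 c=-133/53 d=136/159
  seg 2: a=-1 b=-604/159 c=3/53 d=695/1272
  seg 3: a=-4 b=949/318 c=707/212 d=-1639/1272
  seg 4: a=5 b=137/159 c=-233/53 d=233/318
S(11/2) = -6225/3392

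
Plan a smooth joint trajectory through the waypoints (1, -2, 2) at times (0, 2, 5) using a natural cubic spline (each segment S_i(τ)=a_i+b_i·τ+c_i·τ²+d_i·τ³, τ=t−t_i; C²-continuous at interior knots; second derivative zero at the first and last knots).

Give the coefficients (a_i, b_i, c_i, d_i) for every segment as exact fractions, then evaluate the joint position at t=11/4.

  seg 0: a=1 b=-31/15 c=0 d=17/120
  seg 1: a=-2 b=-11/30 c=17/20 d=-17/180
S(11/4) = -2351/1280

Δ: Δ0=-3/2, Δ1=4/3
row 1: diag=10, rhs=17; c'=3/10, d'=17/10
back: M1=17/10
M: M0=0, M1=17/10, M2=0
seg 0: a=1, c=M0/2=0, d=(M1−M0)/(6·2)=17/120, b=Δ0−h0·(2M0+M1)/6=-31/15
seg 1: a=-2, c=M1/2=17/20, d=(M2−M1)/(6·3)=-17/180, b=Δ1−h1·(2M1+M2)/6=-11/30
t_q=11/4 → seg 1, τ=3/4; S=-2+-11/30·τ+17/20·τ²+-17/180·τ³=-2351/1280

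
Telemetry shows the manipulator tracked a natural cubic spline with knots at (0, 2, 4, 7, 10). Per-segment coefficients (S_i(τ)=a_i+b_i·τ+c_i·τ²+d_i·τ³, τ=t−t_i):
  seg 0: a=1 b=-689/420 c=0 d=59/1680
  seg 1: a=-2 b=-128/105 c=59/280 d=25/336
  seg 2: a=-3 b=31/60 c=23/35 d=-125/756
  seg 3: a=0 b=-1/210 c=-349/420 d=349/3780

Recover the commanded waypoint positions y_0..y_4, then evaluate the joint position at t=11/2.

y_0=1 y_1=-2 y_2=-3 y_3=0 y_4=-5
S(11/2) = -1461/1120

y_0 = S_0(0) = a_0 = 1
y_1 = S_1(0) = a_1 = -2
y_2 = S_2(0) = a_2 = -3
y_3 = S_3(0) = a_3 = 0
y_4 = S_3(3) = -5
t_q=11/2 is in segment 2 (τ=3/2); S_2(τ)=-1461/1120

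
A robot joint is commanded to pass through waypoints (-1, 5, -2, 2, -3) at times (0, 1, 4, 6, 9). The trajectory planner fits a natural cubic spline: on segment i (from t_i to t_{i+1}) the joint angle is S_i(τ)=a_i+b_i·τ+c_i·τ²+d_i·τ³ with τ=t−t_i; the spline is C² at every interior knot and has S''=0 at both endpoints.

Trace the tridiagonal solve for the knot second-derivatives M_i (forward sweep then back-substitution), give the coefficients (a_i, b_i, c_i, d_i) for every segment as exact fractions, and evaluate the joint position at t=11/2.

  seg 0: a=-1 b=2510/339 c=0 d=-476/339
  seg 1: a=5 b=1082/339 c=-476/113 d=2411/3051
  seg 2: a=-2 b=-253/339 c=983/339 d=-345/452
  seg 3: a=2 b=574/339 c=-1139/678 d=1139/6102
S(11/2) = 2997/3616

Δ: Δ0=6, Δ1=-7/3, Δ2=2, Δ3=-5/3
row 1: diag=8, rhs=-50; c'=3/8, d'=-25/4
row 2: denom=10−3·3/8=71/8; d'=(26−3·-25/4)/(71/8)=358/71
row 3: denom=10−2·16/71=678/71; d'=(-22−2·358/71)/(678/71)=-1139/339
back: M3=-1139/339
back: M2=358/71−16/71·-1139/339=1966/339
back: M1=-25/4−3/8·1966/339=-952/113
M: M0=0, M1=-952/113, M2=1966/339, M3=-1139/339, M4=0
seg 0: a=-1, c=M0/2=0, d=(M1−M0)/(6·1)=-476/339, b=Δ0−h0·(2M0+M1)/6=2510/339
seg 1: a=5, c=M1/2=-476/113, d=(M2−M1)/(6·3)=2411/3051, b=Δ1−h1·(2M1+M2)/6=1082/339
seg 2: a=-2, c=M2/2=983/339, d=(M3−M2)/(6·2)=-345/452, b=Δ2−h2·(2M2+M3)/6=-253/339
seg 3: a=2, c=M3/2=-1139/678, d=(M4−M3)/(6·3)=1139/6102, b=Δ3−h3·(2M3+M4)/6=574/339
t_q=11/2 → seg 2, τ=3/2; S=-2+-253/339·τ+983/339·τ²+-345/452·τ³=2997/3616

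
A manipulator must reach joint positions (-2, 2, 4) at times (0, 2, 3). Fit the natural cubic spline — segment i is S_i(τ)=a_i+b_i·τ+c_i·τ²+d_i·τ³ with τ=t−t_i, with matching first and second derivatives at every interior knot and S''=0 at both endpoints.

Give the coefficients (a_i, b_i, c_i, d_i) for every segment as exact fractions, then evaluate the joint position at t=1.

  seg 0: a=-2 b=2 c=0 d=0
  seg 1: a=2 b=2 c=0 d=0
S(1) = 0

Δ: Δ0=2, Δ1=2
row 1: diag=6, rhs=0; c'=1/6, d'=0
back: M1=0
M: M0=0, M1=0, M2=0
seg 0: a=-2, c=M0/2=0, d=(M1−M0)/(6·2)=0, b=Δ0−h0·(2M0+M1)/6=2
seg 1: a=2, c=M1/2=0, d=(M2−M1)/(6·1)=0, b=Δ1−h1·(2M1+M2)/6=2
t_q=1 → seg 0, τ=1; S=-2+2·τ+0·τ²+0·τ³=0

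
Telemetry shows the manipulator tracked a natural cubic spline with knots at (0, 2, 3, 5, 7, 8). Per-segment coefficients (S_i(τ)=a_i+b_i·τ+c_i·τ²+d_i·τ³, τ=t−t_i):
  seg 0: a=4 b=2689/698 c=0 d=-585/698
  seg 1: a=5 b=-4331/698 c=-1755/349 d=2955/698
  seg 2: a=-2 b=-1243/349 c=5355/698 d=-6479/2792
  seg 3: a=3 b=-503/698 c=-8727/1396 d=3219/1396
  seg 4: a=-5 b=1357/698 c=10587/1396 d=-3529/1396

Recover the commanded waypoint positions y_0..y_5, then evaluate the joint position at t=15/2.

y_0 = S_0(0) = a_0 = 4
y_1 = S_1(0) = a_1 = 5
y_2 = S_2(0) = a_2 = -2
y_3 = S_3(0) = a_3 = 3
y_4 = S_4(0) = a_4 = -5
y_5 = S_4(1) = 2
t_q=15/2 is in segment 4 (τ=1/2); S_4(τ)=-27339/11168

y_0=4 y_1=5 y_2=-2 y_3=3 y_4=-5 y_5=2
S(15/2) = -27339/11168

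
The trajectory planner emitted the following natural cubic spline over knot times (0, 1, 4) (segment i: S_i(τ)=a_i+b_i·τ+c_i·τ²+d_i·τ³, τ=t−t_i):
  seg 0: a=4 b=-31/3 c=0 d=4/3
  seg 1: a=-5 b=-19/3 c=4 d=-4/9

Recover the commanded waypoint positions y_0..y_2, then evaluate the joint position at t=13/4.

y_0=4 y_1=-5 y_2=0
S(13/4) = -65/16

y_0 = S_0(0) = a_0 = 4
y_1 = S_1(0) = a_1 = -5
y_2 = S_1(3) = 0
t_q=13/4 is in segment 1 (τ=9/4); S_1(τ)=-65/16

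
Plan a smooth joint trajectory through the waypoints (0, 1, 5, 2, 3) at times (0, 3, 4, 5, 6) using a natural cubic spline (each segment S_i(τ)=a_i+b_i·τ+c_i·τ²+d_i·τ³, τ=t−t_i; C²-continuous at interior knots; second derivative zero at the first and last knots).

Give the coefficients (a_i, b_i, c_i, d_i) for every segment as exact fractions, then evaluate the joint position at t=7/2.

Δ: Δ0=1/3, Δ1=4, Δ2=-3, Δ3=1
row 1: diag=8, rhs=22; c'=1/8, d'=11/4
row 2: denom=4−1·1/8=31/8; d'=(-42−1·11/4)/(31/8)=-358/31
row 3: denom=4−1·8/31=116/31; d'=(24−1·-358/31)/(116/31)=19/2
back: M3=19/2
back: M2=-358/31−8/31·19/2=-14
back: M1=11/4−1/8·-14=9/2
M: M0=0, M1=9/2, M2=-14, M3=19/2, M4=0
seg 0: a=0, c=M0/2=0, d=(M1−M0)/(6·3)=1/4, b=Δ0−h0·(2M0+M1)/6=-23/12
seg 1: a=1, c=M1/2=9/4, d=(M2−M1)/(6·1)=-37/12, b=Δ1−h1·(2M1+M2)/6=29/6
seg 2: a=5, c=M2/2=-7, d=(M3−M2)/(6·1)=47/12, b=Δ2−h2·(2M2+M3)/6=1/12
seg 3: a=2, c=M3/2=19/4, d=(M4−M3)/(6·1)=-19/12, b=Δ3−h3·(2M3+M4)/6=-13/6
t_q=7/2 → seg 1, τ=1/2; S=1+29/6·τ+9/4·τ²+-37/12·τ³=115/32

  seg 0: a=0 b=-23/12 c=0 d=1/4
  seg 1: a=1 b=29/6 c=9/4 d=-37/12
  seg 2: a=5 b=1/12 c=-7 d=47/12
  seg 3: a=2 b=-13/6 c=19/4 d=-19/12
S(7/2) = 115/32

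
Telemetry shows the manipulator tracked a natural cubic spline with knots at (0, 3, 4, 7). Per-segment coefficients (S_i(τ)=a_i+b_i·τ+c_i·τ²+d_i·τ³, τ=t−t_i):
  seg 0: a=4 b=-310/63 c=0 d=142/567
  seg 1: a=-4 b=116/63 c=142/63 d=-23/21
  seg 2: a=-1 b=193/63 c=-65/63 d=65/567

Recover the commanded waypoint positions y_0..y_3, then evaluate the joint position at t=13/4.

y_0 = S_0(0) = a_0 = 4
y_1 = S_1(0) = a_1 = -4
y_2 = S_2(0) = a_2 = -1
y_3 = S_2(3) = 2
t_q=13/4 is in segment 1 (τ=1/4); S_1(τ)=-4591/1344

y_0=4 y_1=-4 y_2=-1 y_3=2
S(13/4) = -4591/1344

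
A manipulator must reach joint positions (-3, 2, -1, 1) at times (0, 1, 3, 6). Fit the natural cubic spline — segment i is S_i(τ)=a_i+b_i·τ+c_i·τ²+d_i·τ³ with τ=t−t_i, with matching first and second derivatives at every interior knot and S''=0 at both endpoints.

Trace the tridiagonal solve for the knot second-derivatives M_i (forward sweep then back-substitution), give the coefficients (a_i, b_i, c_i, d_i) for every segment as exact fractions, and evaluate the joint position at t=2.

  seg 0: a=-3 b=131/21 c=0 d=-26/21
  seg 1: a=2 b=53/21 c=-26/7 d=143/168
  seg 2: a=-1 b=-89/42 c=39/28 d=-13/84
S(2) = 93/56

Δ: Δ0=5, Δ1=-3/2, Δ2=2/3
row 1: diag=6, rhs=-39; c'=1/3, d'=-13/2
row 2: denom=10−2·1/3=28/3; d'=(13−2·-13/2)/(28/3)=39/14
back: M2=39/14
back: M1=-13/2−1/3·39/14=-52/7
M: M0=0, M1=-52/7, M2=39/14, M3=0
seg 0: a=-3, c=M0/2=0, d=(M1−M0)/(6·1)=-26/21, b=Δ0−h0·(2M0+M1)/6=131/21
seg 1: a=2, c=M1/2=-26/7, d=(M2−M1)/(6·2)=143/168, b=Δ1−h1·(2M1+M2)/6=53/21
seg 2: a=-1, c=M2/2=39/28, d=(M3−M2)/(6·3)=-13/84, b=Δ2−h2·(2M2+M3)/6=-89/42
t_q=2 → seg 1, τ=1; S=2+53/21·τ+-26/7·τ²+143/168·τ³=93/56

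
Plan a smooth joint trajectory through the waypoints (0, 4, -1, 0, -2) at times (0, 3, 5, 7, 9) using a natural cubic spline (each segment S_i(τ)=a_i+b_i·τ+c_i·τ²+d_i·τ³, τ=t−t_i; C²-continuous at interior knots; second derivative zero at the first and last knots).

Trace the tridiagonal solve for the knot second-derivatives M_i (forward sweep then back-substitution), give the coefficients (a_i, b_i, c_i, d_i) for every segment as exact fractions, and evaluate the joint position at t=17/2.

  seg 0: a=0 b=17/6 c=0 d=-1/6
  seg 1: a=4 b=-5/3 c=-3/2 d=13/24
  seg 2: a=-1 b=-7/6 c=7/4 d=-11/24
  seg 3: a=0 b=1/3 c=-1 d=1/6
S(17/2) = -19/16

Δ: Δ0=4/3, Δ1=-5/2, Δ2=1/2, Δ3=-1
row 1: diag=10, rhs=-23; c'=1/5, d'=-23/10
row 2: denom=8−2·1/5=38/5; d'=(18−2·-23/10)/(38/5)=113/38
row 3: denom=8−2·5/19=142/19; d'=(-9−2·113/38)/(142/19)=-2
back: M3=-2
back: M2=113/38−5/19·-2=7/2
back: M1=-23/10−1/5·7/2=-3
M: M0=0, M1=-3, M2=7/2, M3=-2, M4=0
seg 0: a=0, c=M0/2=0, d=(M1−M0)/(6·3)=-1/6, b=Δ0−h0·(2M0+M1)/6=17/6
seg 1: a=4, c=M1/2=-3/2, d=(M2−M1)/(6·2)=13/24, b=Δ1−h1·(2M1+M2)/6=-5/3
seg 2: a=-1, c=M2/2=7/4, d=(M3−M2)/(6·2)=-11/24, b=Δ2−h2·(2M2+M3)/6=-7/6
seg 3: a=0, c=M3/2=-1, d=(M4−M3)/(6·2)=1/6, b=Δ3−h3·(2M3+M4)/6=1/3
t_q=17/2 → seg 3, τ=3/2; S=0+1/3·τ+-1·τ²+1/6·τ³=-19/16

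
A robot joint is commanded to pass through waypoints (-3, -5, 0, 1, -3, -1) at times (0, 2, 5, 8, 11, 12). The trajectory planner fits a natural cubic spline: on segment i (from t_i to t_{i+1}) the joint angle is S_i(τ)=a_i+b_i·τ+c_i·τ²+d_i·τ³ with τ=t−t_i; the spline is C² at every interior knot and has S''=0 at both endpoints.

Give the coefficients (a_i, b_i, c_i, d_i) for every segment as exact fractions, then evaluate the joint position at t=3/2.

  seg 0: a=-3 b=-4799/2979 c=0 d=455/2979
  seg 1: a=-5 b=661/2979 c=910/993 d=-3886/26811
  seg 2: a=0 b=5383/2979 c=-1156/2979 d=-922/26811
  seg 3: a=1 b=-4319/2979 c=-2078/2979 d=6581/26811
  seg 4: a=-3 b=2956/2979 c=1501/993 d=-1501/2979
S(3/2) = -38933/7944

Δ: Δ0=-1, Δ1=5/3, Δ2=1/3, Δ3=-4/3, Δ4=2
row 1: diag=10, rhs=16; c'=3/10, d'=8/5
row 2: denom=12−3·3/10=111/10; d'=(-8−3·8/5)/(111/10)=-128/111
row 3: denom=12−3·10/37=414/37; d'=(-10−3·-128/111)/(414/37)=-121/207
row 4: denom=8−3·37/138=331/46; d'=(20−3·-121/207)/(331/46)=3002/993
back: M4=3002/993
back: M3=-121/207−37/138·3002/993=-4156/2979
back: M2=-128/111−10/37·-4156/2979=-2312/2979
back: M1=8/5−3/10·-2312/2979=1820/993
M: M0=0, M1=1820/993, M2=-2312/2979, M3=-4156/2979, M4=3002/993, M5=0
seg 0: a=-3, c=M0/2=0, d=(M1−M0)/(6·2)=455/2979, b=Δ0−h0·(2M0+M1)/6=-4799/2979
seg 1: a=-5, c=M1/2=910/993, d=(M2−M1)/(6·3)=-3886/26811, b=Δ1−h1·(2M1+M2)/6=661/2979
seg 2: a=0, c=M2/2=-1156/2979, d=(M3−M2)/(6·3)=-922/26811, b=Δ2−h2·(2M2+M3)/6=5383/2979
seg 3: a=1, c=M3/2=-2078/2979, d=(M4−M3)/(6·3)=6581/26811, b=Δ3−h3·(2M3+M4)/6=-4319/2979
seg 4: a=-3, c=M4/2=1501/993, d=(M5−M4)/(6·1)=-1501/2979, b=Δ4−h4·(2M4+M5)/6=2956/2979
t_q=3/2 → seg 0, τ=3/2; S=-3+-4799/2979·τ+0·τ²+455/2979·τ³=-38933/7944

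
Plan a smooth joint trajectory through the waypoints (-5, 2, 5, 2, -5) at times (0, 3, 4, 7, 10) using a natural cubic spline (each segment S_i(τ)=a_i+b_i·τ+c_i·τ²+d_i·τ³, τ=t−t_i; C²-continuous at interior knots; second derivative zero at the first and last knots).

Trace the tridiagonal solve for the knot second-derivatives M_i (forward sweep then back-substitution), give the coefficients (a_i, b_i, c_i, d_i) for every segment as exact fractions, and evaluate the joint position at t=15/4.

  seg 0: a=-5 b=215/114 c=0 d=17/342
  seg 1: a=2 b=184/57 c=17/38 d=-77/114
  seg 2: a=5 b=239/114 c=-30/19 d=187/1026
  seg 3: a=2 b=-140/57 c=7/114 d=-7/1026
S(15/4) = 10671/2432

Δ: Δ0=7/3, Δ1=3, Δ2=-1, Δ3=-7/3
row 1: diag=8, rhs=4; c'=1/8, d'=1/2
row 2: denom=8−1·1/8=63/8; d'=(-24−1·1/2)/(63/8)=-28/9
row 3: denom=12−3·8/21=76/7; d'=(-8−3·-28/9)/(76/7)=7/57
back: M3=7/57
back: M2=-28/9−8/21·7/57=-60/19
back: M1=1/2−1/8·-60/19=17/19
M: M0=0, M1=17/19, M2=-60/19, M3=7/57, M4=0
seg 0: a=-5, c=M0/2=0, d=(M1−M0)/(6·3)=17/342, b=Δ0−h0·(2M0+M1)/6=215/114
seg 1: a=2, c=M1/2=17/38, d=(M2−M1)/(6·1)=-77/114, b=Δ1−h1·(2M1+M2)/6=184/57
seg 2: a=5, c=M2/2=-30/19, d=(M3−M2)/(6·3)=187/1026, b=Δ2−h2·(2M2+M3)/6=239/114
seg 3: a=2, c=M3/2=7/114, d=(M4−M3)/(6·3)=-7/1026, b=Δ3−h3·(2M3+M4)/6=-140/57
t_q=15/4 → seg 1, τ=3/4; S=2+184/57·τ+17/38·τ²+-77/114·τ³=10671/2432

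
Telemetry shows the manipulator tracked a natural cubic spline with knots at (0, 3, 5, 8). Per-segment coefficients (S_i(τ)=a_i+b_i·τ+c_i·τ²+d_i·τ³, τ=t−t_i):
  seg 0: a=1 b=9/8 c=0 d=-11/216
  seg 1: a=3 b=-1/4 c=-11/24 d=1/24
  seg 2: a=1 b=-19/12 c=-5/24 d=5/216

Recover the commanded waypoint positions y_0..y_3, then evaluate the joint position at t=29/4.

y_0 = S_0(0) = a_0 = 1
y_1 = S_1(0) = a_1 = 3
y_2 = S_2(0) = a_2 = 1
y_3 = S_2(3) = -5
t_q=29/4 is in segment 2 (τ=9/4); S_2(τ)=-1717/512

y_0=1 y_1=3 y_2=1 y_3=-5
S(29/4) = -1717/512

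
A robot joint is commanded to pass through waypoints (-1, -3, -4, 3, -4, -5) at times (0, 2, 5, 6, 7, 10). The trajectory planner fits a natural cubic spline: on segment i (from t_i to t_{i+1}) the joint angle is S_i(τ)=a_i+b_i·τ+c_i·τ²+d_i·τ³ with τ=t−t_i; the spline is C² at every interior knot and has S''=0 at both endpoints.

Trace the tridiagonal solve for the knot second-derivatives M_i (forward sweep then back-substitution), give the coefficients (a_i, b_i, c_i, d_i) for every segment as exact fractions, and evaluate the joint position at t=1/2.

Δ: Δ0=-1, Δ1=-1/3, Δ2=7, Δ3=-7, Δ4=-1/3
row 1: diag=10, rhs=4; c'=3/10, d'=2/5
row 2: denom=8−3·3/10=71/10; d'=(44−3·2/5)/(71/10)=428/71
row 3: denom=4−1·10/71=274/71; d'=(-84−1·428/71)/(274/71)=-3196/137
row 4: denom=8−1·71/274=2121/274; d'=(40−1·-3196/137)/(2121/274)=5784/707
back: M4=5784/707
back: M3=-3196/137−71/274·5784/707=-17992/707
back: M2=428/71−10/71·-17992/707=6796/707
back: M1=2/5−3/10·6796/707=-1756/707
M: M0=0, M1=-1756/707, M2=6796/707, M3=-17992/707, M4=5784/707, M5=0
seg 0: a=-1, c=M0/2=0, d=(M1−M0)/(6·2)=-439/2121, b=Δ0−h0·(2M0+M1)/6=-365/2121
seg 1: a=-3, c=M1/2=-878/707, d=(M2−M1)/(6·3)=4276/6363, b=Δ1−h1·(2M1+M2)/6=-5633/2121
seg 2: a=-4, c=M2/2=3398/707, d=(M3−M2)/(6·1)=-12394/2121, b=Δ2−h2·(2M2+M3)/6=17047/2121
seg 3: a=3, c=M3/2=-8996/707, d=(M4−M3)/(6·1)=11888/2121, b=Δ3−h3·(2M3+M4)/6=253/2121
seg 4: a=-4, c=M4/2=2892/707, d=(M5−M4)/(6·3)=-964/2121, b=Δ4−h4·(2M4+M5)/6=-18059/2121
t_q=1/2 → seg 0, τ=1/2; S=-1+-365/2121·τ+0·τ²+-439/2121·τ³=-6289/5656

  seg 0: a=-1 b=-365/2121 c=0 d=-439/2121
  seg 1: a=-3 b=-5633/2121 c=-878/707 d=4276/6363
  seg 2: a=-4 b=17047/2121 c=3398/707 d=-12394/2121
  seg 3: a=3 b=253/2121 c=-8996/707 d=11888/2121
  seg 4: a=-4 b=-18059/2121 c=2892/707 d=-964/2121
S(1/2) = -6289/5656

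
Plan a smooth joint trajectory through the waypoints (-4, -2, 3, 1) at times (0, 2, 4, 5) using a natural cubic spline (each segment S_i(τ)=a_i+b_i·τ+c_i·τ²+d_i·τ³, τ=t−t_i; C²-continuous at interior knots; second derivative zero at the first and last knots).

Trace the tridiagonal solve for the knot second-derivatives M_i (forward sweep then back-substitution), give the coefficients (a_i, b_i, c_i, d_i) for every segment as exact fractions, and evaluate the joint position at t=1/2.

Δ: Δ0=1, Δ1=5/2, Δ2=-2
row 1: diag=8, rhs=9; c'=1/4, d'=9/8
row 2: denom=6−2·1/4=11/2; d'=(-27−2·9/8)/(11/2)=-117/22
back: M2=-117/22
back: M1=9/8−1/4·-117/22=27/11
M: M0=0, M1=27/11, M2=-117/22, M3=0
seg 0: a=-4, c=M0/2=0, d=(M1−M0)/(6·2)=9/44, b=Δ0−h0·(2M0+M1)/6=2/11
seg 1: a=-2, c=M1/2=27/22, d=(M2−M1)/(6·2)=-57/88, b=Δ1−h1·(2M1+M2)/6=29/11
seg 2: a=3, c=M2/2=-117/44, d=(M3−M2)/(6·1)=39/44, b=Δ2−h2·(2M2+M3)/6=-5/22
t_q=1/2 → seg 0, τ=1/2; S=-4+2/11·τ+0·τ²+9/44·τ³=-1367/352

  seg 0: a=-4 b=2/11 c=0 d=9/44
  seg 1: a=-2 b=29/11 c=27/22 d=-57/88
  seg 2: a=3 b=-5/22 c=-117/44 d=39/44
S(1/2) = -1367/352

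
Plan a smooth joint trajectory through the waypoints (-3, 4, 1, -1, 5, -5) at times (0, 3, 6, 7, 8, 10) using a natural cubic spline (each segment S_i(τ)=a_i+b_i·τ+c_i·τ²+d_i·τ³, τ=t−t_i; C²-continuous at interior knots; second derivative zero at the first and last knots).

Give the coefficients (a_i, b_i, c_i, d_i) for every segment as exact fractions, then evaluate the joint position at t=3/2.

  seg 0: a=-3 b=5543/1929 c=0 d=-1042/17361
  seg 1: a=4 b=2417/1929 c=-1042/1929 d=-1220/17361
  seg 2: a=1 b=-7495/1929 c=-754/643 d=5899/1929
  seg 3: a=-1 b=5678/1929 c=5145/643 d=-9539/1929
  seg 4: a=5 b=7931/1929 c=-4394/643 d=2197/1929
S(3/2) = 2849/2572

Δ: Δ0=7/3, Δ1=-1, Δ2=-2, Δ3=6, Δ4=-5
row 1: diag=12, rhs=-20; c'=1/4, d'=-5/3
row 2: denom=8−3·1/4=29/4; d'=(-6−3·-5/3)/(29/4)=-4/29
row 3: denom=4−1·4/29=112/29; d'=(48−1·-4/29)/(112/29)=349/28
row 4: denom=6−1·29/112=643/112; d'=(-66−1·349/28)/(643/112)=-8788/643
back: M4=-8788/643
back: M3=349/28−29/112·-8788/643=10290/643
back: M2=-4/29−4/29·10290/643=-1508/643
back: M1=-5/3−1/4·-1508/643=-2084/1929
M: M0=0, M1=-2084/1929, M2=-1508/643, M3=10290/643, M4=-8788/643, M5=0
seg 0: a=-3, c=M0/2=0, d=(M1−M0)/(6·3)=-1042/17361, b=Δ0−h0·(2M0+M1)/6=5543/1929
seg 1: a=4, c=M1/2=-1042/1929, d=(M2−M1)/(6·3)=-1220/17361, b=Δ1−h1·(2M1+M2)/6=2417/1929
seg 2: a=1, c=M2/2=-754/643, d=(M3−M2)/(6·1)=5899/1929, b=Δ2−h2·(2M2+M3)/6=-7495/1929
seg 3: a=-1, c=M3/2=5145/643, d=(M4−M3)/(6·1)=-9539/1929, b=Δ3−h3·(2M3+M4)/6=5678/1929
seg 4: a=5, c=M4/2=-4394/643, d=(M5−M4)/(6·2)=2197/1929, b=Δ4−h4·(2M4+M5)/6=7931/1929
t_q=3/2 → seg 0, τ=3/2; S=-3+5543/1929·τ+0·τ²+-1042/17361·τ³=2849/2572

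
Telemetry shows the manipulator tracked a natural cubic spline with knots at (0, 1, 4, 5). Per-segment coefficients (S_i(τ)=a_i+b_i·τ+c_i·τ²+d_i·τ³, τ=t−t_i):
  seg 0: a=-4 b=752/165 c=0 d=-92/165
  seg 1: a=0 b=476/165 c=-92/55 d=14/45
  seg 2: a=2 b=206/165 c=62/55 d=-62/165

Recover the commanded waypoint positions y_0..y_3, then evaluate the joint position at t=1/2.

y_0 = S_0(0) = a_0 = -4
y_1 = S_1(0) = a_1 = 0
y_2 = S_2(0) = a_2 = 2
y_3 = S_2(1) = 4
t_q=1/2 is in segment 0 (τ=1/2); S_0(τ)=-197/110

y_0=-4 y_1=0 y_2=2 y_3=4
S(1/2) = -197/110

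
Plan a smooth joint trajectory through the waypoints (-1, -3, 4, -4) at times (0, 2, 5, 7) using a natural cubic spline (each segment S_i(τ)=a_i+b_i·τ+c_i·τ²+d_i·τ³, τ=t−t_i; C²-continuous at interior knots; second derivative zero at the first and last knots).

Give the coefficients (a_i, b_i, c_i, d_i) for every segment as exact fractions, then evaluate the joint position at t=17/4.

  seg 0: a=-1 b=-587/273 c=0 d=157/546
  seg 1: a=-3 b=355/273 c=157/91 d=-29/63
  seg 2: a=4 b=-212/273 c=-220/91 d=110/273
S(17/4) = 19899/5824

Δ: Δ0=-1, Δ1=7/3, Δ2=-4
row 1: diag=10, rhs=20; c'=3/10, d'=2
row 2: denom=10−3·3/10=91/10; d'=(-38−3·2)/(91/10)=-440/91
back: M2=-440/91
back: M1=2−3/10·-440/91=314/91
M: M0=0, M1=314/91, M2=-440/91, M3=0
seg 0: a=-1, c=M0/2=0, d=(M1−M0)/(6·2)=157/546, b=Δ0−h0·(2M0+M1)/6=-587/273
seg 1: a=-3, c=M1/2=157/91, d=(M2−M1)/(6·3)=-29/63, b=Δ1−h1·(2M1+M2)/6=355/273
seg 2: a=4, c=M2/2=-220/91, d=(M3−M2)/(6·2)=110/273, b=Δ2−h2·(2M2+M3)/6=-212/273
t_q=17/4 → seg 1, τ=9/4; S=-3+355/273·τ+157/91·τ²+-29/63·τ³=19899/5824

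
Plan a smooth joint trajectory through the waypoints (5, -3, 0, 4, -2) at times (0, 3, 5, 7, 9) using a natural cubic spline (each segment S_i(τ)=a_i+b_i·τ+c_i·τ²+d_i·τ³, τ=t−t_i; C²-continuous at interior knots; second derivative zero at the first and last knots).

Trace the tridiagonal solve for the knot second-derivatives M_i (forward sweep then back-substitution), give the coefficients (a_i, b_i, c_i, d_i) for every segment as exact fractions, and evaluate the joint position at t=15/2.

  seg 0: a=5 b=-3271/852 c=0 d=37/284
  seg 1: a=-3 b=-137/426 c=333/284 d=-223/1704
  seg 2: a=0 b=596/213 c=55/142 d=-335/852
  seg 3: a=4 b=-79/213 c=-140/71 d=70/213
S(15/2) = 955/284

Δ: Δ0=-8/3, Δ1=3/2, Δ2=2, Δ3=-3
row 1: diag=10, rhs=25; c'=1/5, d'=5/2
row 2: denom=8−2·1/5=38/5; d'=(3−2·5/2)/(38/5)=-5/19
row 3: denom=8−2·5/19=142/19; d'=(-30−2·-5/19)/(142/19)=-280/71
back: M3=-280/71
back: M2=-5/19−5/19·-280/71=55/71
back: M1=5/2−1/5·55/71=333/142
M: M0=0, M1=333/142, M2=55/71, M3=-280/71, M4=0
seg 0: a=5, c=M0/2=0, d=(M1−M0)/(6·3)=37/284, b=Δ0−h0·(2M0+M1)/6=-3271/852
seg 1: a=-3, c=M1/2=333/284, d=(M2−M1)/(6·2)=-223/1704, b=Δ1−h1·(2M1+M2)/6=-137/426
seg 2: a=0, c=M2/2=55/142, d=(M3−M2)/(6·2)=-335/852, b=Δ2−h2·(2M2+M3)/6=596/213
seg 3: a=4, c=M3/2=-140/71, d=(M4−M3)/(6·2)=70/213, b=Δ3−h3·(2M3+M4)/6=-79/213
t_q=15/2 → seg 3, τ=1/2; S=4+-79/213·τ+-140/71·τ²+70/213·τ³=955/284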